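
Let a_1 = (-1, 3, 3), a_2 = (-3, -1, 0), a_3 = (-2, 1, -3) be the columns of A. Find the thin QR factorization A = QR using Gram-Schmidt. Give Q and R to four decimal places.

a_1 = (-1, 3, 3); ‖a_1‖ = 4.3589, so e_1 = (-0.2294, 0.6882, 0.6882).
e_1·a_2 = (-0.2294)·(-3) + 0.6882·(-1) + 0.6882·0 = 0.0000.
u_2 = a_2 + 0.0000·e_1 = (-3.0000, -1.0000, 0.0000).
‖u_2‖ = 3.1623, so e_2 = (-0.9487, -0.3162, 0.0000).
e_1·a_3 = (-0.2294)·(-2) + 0.6882·1 + 0.6882·(-3) = -0.9177; e_2·a_3 = (-0.9487)·(-2) + (-0.3162)·1 + 0.0000·(-3) = 1.5811.
u_3 = a_3 + 0.9177·e_1 − 1.5811·e_2 = (-0.7105, 2.1316, -2.3684).
‖u_3‖ = 3.2646, so e_3 = (-0.2176, 0.6529, -0.7255).

Q = [[-0.2294, -0.9487, -0.2176], [0.6882, -0.3162, 0.6529], [0.6882, 0.0000, -0.7255]], R = [[4.3589, 0.0000, -0.9177], [0.0000, 3.1623, 1.5811], [0.0000, 0.0000, 3.2646]]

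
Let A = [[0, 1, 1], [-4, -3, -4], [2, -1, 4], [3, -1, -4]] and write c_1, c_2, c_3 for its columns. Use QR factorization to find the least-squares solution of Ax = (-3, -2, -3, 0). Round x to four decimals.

e_1 = c_1/‖c_1‖ = (0, -4, 2, 3)/5.3852 = (0.0000, -0.7428, 0.3714, 0.5571).
r_{12} = e_1·c_2 = 1.2999.
u_2 = c_2 − 1.2999·e_1 = (1.0000, -2.0345, -1.4828, -1.7241).
‖u_2‖ = 3.2110, so e_2 = (0.3114, -0.6336, -0.4618, -0.5370).
r_{13} = e_1·c_3 = 2.2283; r_{23} = e_2·c_3 = 3.1465.
u_3 = c_3 − 2.2283·e_1 − 3.1465·e_2 = (0.0201, -0.3512, 4.6254, -3.5518).
‖u_3‖ = 5.8424, so e_3 = (0.0034, -0.0601, 0.7917, -0.6079).
Qᵀb = (0.3714, 1.7182, -2.2652).
Back-substitute: x_3 = -2.2652/5.8424 = -0.3877.
x_2 = (1.7182 − 3.1465·(-0.3877))/3.2110 = 0.9150.
x_1 = (0.3714 − 1.2999·0.9150 − 2.2283·(-0.3877))/5.3852 = 0.0085.

x = (0.0085, 0.9150, -0.3877)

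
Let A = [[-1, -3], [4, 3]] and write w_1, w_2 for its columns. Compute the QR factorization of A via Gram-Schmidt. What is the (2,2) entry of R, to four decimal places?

w_1 = (-1, 4); ‖w_1‖ = 4.1231, so q_1 = (-0.2425, 0.9701).
q_1·w_2 = (-0.2425)·(-3) + 0.9701·3 = 3.6380.
u_2 = w_2 − 3.6380·q_1 = (-2.1176, -0.5294).
r_{22} = ‖u_2‖ = 2.1828.

r_{22} = 2.1828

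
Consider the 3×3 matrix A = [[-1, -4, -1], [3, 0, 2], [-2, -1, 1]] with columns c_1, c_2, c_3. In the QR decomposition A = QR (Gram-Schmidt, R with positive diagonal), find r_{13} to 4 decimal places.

q_1 = c_1/‖c_1‖ = (-1, 3, -2)/3.7417 = (-0.2673, 0.8018, -0.5345).
r_{13} = q_1·c_3 = 1.3363.

r_{13} = 1.3363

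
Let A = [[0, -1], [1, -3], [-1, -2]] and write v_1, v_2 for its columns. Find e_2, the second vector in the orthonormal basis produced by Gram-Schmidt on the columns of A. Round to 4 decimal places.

v_1 = (0, 1, -1); ‖v_1‖ = 1.4142, so e_1 = (0.0000, 0.7071, -0.7071).
e_1·v_2 = 0.0000·(-1) + 0.7071·(-3) + (-0.7071)·(-2) = -0.7071.
u_2 = v_2 + 0.7071·e_1 = (-1.0000, -2.5000, -2.5000).
‖u_2‖ = 3.6742, so e_2 = (-0.2722, -0.6804, -0.6804).

e_2 = (-0.2722, -0.6804, -0.6804)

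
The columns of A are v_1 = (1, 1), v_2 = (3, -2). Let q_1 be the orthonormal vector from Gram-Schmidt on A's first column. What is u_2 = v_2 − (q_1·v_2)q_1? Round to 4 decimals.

q_1 = v_1/‖v_1‖ = (1, 1)/1.4142 = (0.7071, 0.7071).
r_{12} = q_1·v_2 = 0.7071.
u_2 = v_2 − 0.7071·q_1 = (2.5000, -2.5000).

u_2 = (2.5000, -2.5000)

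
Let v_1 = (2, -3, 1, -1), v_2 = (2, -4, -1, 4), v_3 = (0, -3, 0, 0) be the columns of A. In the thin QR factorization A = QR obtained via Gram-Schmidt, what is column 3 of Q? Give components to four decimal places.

v_1 = (2, -3, 1, -1); ‖v_1‖ = 3.8730, so e_1 = (0.5164, -0.7746, 0.2582, -0.2582).
e_1·v_2 = 0.5164·2 + (-0.7746)·(-4) + 0.2582·(-1) + (-0.2582)·4 = 2.8402.
u_2 = v_2 − 2.8402·e_1 = (0.5333, -1.8000, -1.7333, 4.7333).
‖u_2‖ = 5.3790, so e_2 = (0.0992, -0.3346, -0.3222, 0.8800).
e_1·v_3 = 0.5164·0 + (-0.7746)·(-3) + 0.2582·0 + (-0.2582)·0 = 2.3238; e_2·v_3 = 0.0992·0 + (-0.3346)·(-3) + (-0.3222)·0 + 0.8800·0 = 1.0039.
u_3 = v_3 − 2.3238·e_1 − 1.0039·e_2 = (-1.2995, -0.8641, -0.2765, -0.2834).
‖u_3‖ = 1.6100, so e_3 = (-0.8072, -0.5367, -0.1717, -0.1760).

e_3 = (-0.8072, -0.5367, -0.1717, -0.1760)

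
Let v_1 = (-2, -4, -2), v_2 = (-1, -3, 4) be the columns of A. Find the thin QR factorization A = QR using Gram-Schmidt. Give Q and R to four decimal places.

v_1 = (-2, -4, -2); ‖v_1‖ = 4.8990, so q_1 = (-0.4082, -0.8165, -0.4082).
q_1·v_2 = (-0.4082)·(-1) + (-0.8165)·(-3) + (-0.4082)·4 = 1.2247.
u_2 = v_2 − 1.2247·q_1 = (-0.5000, -2.0000, 4.5000).
‖u_2‖ = 4.9497, so q_2 = (-0.1010, -0.4041, 0.9091).

Q = [[-0.4082, -0.1010], [-0.8165, -0.4041], [-0.4082, 0.9091]], R = [[4.8990, 1.2247], [0.0000, 4.9497]]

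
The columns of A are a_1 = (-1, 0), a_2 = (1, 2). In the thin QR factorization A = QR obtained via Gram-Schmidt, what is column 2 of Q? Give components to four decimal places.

a_1 = (-1, 0); ‖a_1‖ = 1.0000, so q_1 = (-1.0000, 0.0000).
q_1·a_2 = (-1.0000)·1 + 0.0000·2 = -1.0000.
u_2 = a_2 + 1.0000·q_1 = (0.0000, 2.0000).
‖u_2‖ = 2.0000, so q_2 = (0.0000, 1.0000).

q_2 = (0.0000, 1.0000)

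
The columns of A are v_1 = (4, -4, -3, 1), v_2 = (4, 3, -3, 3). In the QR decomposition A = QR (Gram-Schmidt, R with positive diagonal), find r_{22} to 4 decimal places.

r_{22} = 6.0749

v_1 = (4, -4, -3, 1); ‖v_1‖ = 6.4807, so e_1 = (0.6172, -0.6172, -0.4629, 0.1543).
e_1·v_2 = 0.6172·4 + (-0.6172)·3 + (-0.4629)·(-3) + 0.1543·3 = 2.4689.
u_2 = v_2 − 2.4689·e_1 = (2.4762, 4.5238, -1.8571, 2.6190).
r_{22} = ‖u_2‖ = 6.0749.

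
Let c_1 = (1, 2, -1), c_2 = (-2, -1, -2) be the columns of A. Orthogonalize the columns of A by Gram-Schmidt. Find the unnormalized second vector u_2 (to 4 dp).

u_2 = (-1.6667, -0.3333, -2.3333)

q_1 = c_1/‖c_1‖ = (1, 2, -1)/2.4495 = (0.4082, 0.8165, -0.4082).
r_{12} = q_1·c_2 = -0.8165.
u_2 = c_2 + 0.8165·q_1 = (-1.6667, -0.3333, -2.3333).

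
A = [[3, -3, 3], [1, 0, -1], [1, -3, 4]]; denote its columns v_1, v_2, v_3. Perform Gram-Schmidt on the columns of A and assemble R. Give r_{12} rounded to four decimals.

r_{12} = -3.6181

v_1 = (3, 1, 1); ‖v_1‖ = 3.3166, so q_1 = (0.9045, 0.3015, 0.3015).
r_{12} = q_1·v_2 = -3.6181.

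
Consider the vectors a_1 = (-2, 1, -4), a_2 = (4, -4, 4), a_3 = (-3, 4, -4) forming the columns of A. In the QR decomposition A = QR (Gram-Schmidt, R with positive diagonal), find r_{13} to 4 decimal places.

r_{13} = 5.6737

a_1 = (-2, 1, -4); ‖a_1‖ = 4.5826, so q_1 = (-0.4364, 0.2182, -0.8729).
r_{13} = q_1·a_3 = 5.6737.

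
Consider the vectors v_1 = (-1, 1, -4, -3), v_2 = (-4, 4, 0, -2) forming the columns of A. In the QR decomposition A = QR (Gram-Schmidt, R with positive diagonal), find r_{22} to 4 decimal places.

r_{22} = 5.3610

v_1 = (-1, 1, -4, -3); ‖v_1‖ = 5.1962, so q_1 = (-0.1925, 0.1925, -0.7698, -0.5774).
q_1·v_2 = (-0.1925)·(-4) + 0.1925·4 + (-0.7698)·0 + (-0.5774)·(-2) = 2.6943.
u_2 = v_2 − 2.6943·q_1 = (-3.4815, 3.4815, 2.0741, -0.4444).
r_{22} = ‖u_2‖ = 5.3610.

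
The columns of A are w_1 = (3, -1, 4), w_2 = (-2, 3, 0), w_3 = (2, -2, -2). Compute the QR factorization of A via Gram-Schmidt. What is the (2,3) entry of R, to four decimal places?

q_1 = w_1/‖w_1‖ = (3, -1, 4)/5.0990 = (0.5883, -0.1961, 0.7845).
r_{12} = q_1·w_2 = -1.7650.
u_2 = w_2 + 1.7650·q_1 = (-0.9615, 2.6538, 1.3846).
‖u_2‖ = 3.1440, so q_2 = (-0.3058, 0.8441, 0.4404).
r_{23} = q_2·w_3 = -3.1807.

r_{23} = -3.1807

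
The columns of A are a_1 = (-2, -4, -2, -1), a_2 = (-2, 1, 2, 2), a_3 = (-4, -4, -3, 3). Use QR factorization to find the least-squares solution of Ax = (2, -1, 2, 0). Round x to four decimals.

x = (0.2460, 0.1425, -0.3442)

e_1 = a_1/‖a_1‖ = (-2, -4, -2, -1)/5.0000 = (-0.4000, -0.8000, -0.4000, -0.2000).
r_{12} = e_1·a_2 = -1.2000.
u_2 = a_2 + 1.2000·e_1 = (-2.4800, 0.0400, 1.5200, 1.7600).
‖u_2‖ = 3.4000, so e_2 = (-0.7294, 0.0118, 0.4471, 0.5176).
r_{13} = e_1·a_3 = 5.4000; r_{23} = e_2·a_3 = 3.0824.
u_3 = a_3 − 5.4000·e_1 − 3.0824·e_2 = (0.4083, 0.2837, -2.2180, 2.4844).
‖u_3‖ = 3.3674, so e_3 = (0.1213, 0.0843, -0.6587, 0.7378).
Qᵀb = (-0.8000, -0.5765, -1.1591).
Back-substitute: x_3 = -1.1591/3.3674 = -0.3442.
x_2 = (-0.5765 − 3.0824·(-0.3442))/3.4000 = 0.1425.
x_1 = (-0.8000 + 1.2000·0.1425 − 5.4000·(-0.3442))/5.0000 = 0.2460.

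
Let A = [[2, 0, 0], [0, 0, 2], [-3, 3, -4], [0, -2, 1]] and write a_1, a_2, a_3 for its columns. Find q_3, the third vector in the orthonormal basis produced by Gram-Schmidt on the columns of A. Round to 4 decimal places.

q_3 = (-0.3008, 0.8825, -0.2006, -0.3008)

q_1 = a_1/‖a_1‖ = (2, 0, -3, 0)/3.6056 = (0.5547, 0.0000, -0.8321, 0.0000).
r_{12} = q_1·a_2 = -2.4962.
u_2 = a_2 + 2.4962·q_1 = (1.3846, 0.0000, 0.9231, -2.0000).
‖u_2‖ = 2.6018, so q_2 = (0.5322, 0.0000, 0.3548, -0.7687).
r_{13} = q_1·a_3 = 3.3282; r_{23} = q_2·a_3 = -2.1879.
u_3 = a_3 − 3.3282·q_1 + 2.1879·q_2 = (-0.6818, 2.0000, -0.4545, -0.6818).
‖u_3‖ = 2.2664, so q_3 = (-0.3008, 0.8825, -0.2006, -0.3008).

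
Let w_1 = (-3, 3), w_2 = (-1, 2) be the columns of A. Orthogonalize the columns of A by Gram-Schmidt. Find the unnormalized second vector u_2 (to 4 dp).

w_1 = (-3, 3); ‖w_1‖ = 4.2426, so q_1 = (-0.7071, 0.7071).
q_1·w_2 = (-0.7071)·(-1) + 0.7071·2 = 2.1213.
u_2 = w_2 − 2.1213·q_1 = (0.5000, 0.5000).

u_2 = (0.5000, 0.5000)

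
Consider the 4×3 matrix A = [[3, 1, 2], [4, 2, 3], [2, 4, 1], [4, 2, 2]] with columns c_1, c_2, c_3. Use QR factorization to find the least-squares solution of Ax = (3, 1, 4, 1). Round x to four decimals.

x = (-0.2200, 0.9400, 0.3400)

e_1 = c_1/‖c_1‖ = (3, 4, 2, 4)/6.7082 = (0.4472, 0.5963, 0.2981, 0.5963).
r_{12} = e_1·c_2 = 4.0249.
u_2 = c_2 − 4.0249·e_1 = (-0.8000, -0.4000, 2.8000, -0.4000).
‖u_2‖ = 2.9665, so e_2 = (-0.2697, -0.1348, 0.9439, -0.1348).
r_{13} = e_1·c_3 = 4.1740; r_{23} = e_2·c_3 = -0.2697.
u_3 = c_3 − 4.1740·e_1 + 0.2697·e_2 = (0.0606, 0.4747, 0.0101, -0.5253).
‖u_3‖ = 0.7107, so e_3 = (0.0853, 0.6680, 0.0142, -0.7391).
Qᵀb = (3.7268, 2.6968, 0.2416).
Back-substitute: x_3 = 0.2416/0.7107 = 0.3400.
x_2 = (2.6968 + 0.2697·0.3400)/2.9665 = 0.9400.
x_1 = (3.7268 − 4.0249·0.9400 − 4.1740·0.3400)/6.7082 = -0.2200.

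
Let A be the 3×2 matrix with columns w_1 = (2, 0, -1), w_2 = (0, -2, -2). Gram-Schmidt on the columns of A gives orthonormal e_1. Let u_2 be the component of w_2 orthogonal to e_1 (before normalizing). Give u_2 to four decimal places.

u_2 = (-0.8000, -2.0000, -1.6000)

e_1 = w_1/‖w_1‖ = (2, 0, -1)/2.2361 = (0.8944, 0.0000, -0.4472).
r_{12} = e_1·w_2 = 0.8944.
u_2 = w_2 − 0.8944·e_1 = (-0.8000, -2.0000, -1.6000).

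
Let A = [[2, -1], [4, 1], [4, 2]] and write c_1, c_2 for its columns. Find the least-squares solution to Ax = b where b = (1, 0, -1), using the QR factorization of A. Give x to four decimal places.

x = (0.1552, -0.7586)

c_1 = (2, 4, 4); ‖c_1‖ = 6.0000, so e_1 = (0.3333, 0.6667, 0.6667).
e_1·c_2 = 0.3333·(-1) + 0.6667·1 + 0.6667·2 = 1.6667.
u_2 = c_2 − 1.6667·e_1 = (-1.5556, -0.1111, 0.8889).
‖u_2‖ = 1.7951, so e_2 = (-0.8666, -0.0619, 0.4952).
Qᵀb = (-0.3333, -1.3618).
Back-substitute: x_2 = -1.3618/1.7951 = -0.7586.
x_1 = (-0.3333 − 1.6667·(-0.7586))/6.0000 = 0.1552.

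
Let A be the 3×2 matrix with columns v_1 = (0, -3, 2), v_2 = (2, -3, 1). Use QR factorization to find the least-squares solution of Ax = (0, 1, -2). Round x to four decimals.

x = (-0.7049, 0.1967)

e_1 = v_1/‖v_1‖ = (0, -3, 2)/3.6056 = (0.0000, -0.8321, 0.5547).
r_{12} = e_1·v_2 = 3.0509.
u_2 = v_2 − 3.0509·e_1 = (2.0000, -0.4615, -0.6923).
‖u_2‖ = 2.1662, so e_2 = (0.9233, -0.2131, -0.3196).
Qᵀb = (-1.9415, 0.4261).
Back-substitute: x_2 = 0.4261/2.1662 = 0.1967.
x_1 = (-1.9415 − 3.0509·0.1967)/3.6056 = -0.7049.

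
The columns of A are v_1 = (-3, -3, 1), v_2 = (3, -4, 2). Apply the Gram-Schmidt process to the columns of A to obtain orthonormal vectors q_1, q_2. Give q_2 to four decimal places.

v_1 = (-3, -3, 1); ‖v_1‖ = 4.3589, so q_1 = (-0.6882, -0.6882, 0.2294).
q_1·v_2 = (-0.6882)·3 + (-0.6882)·(-4) + 0.2294·2 = 1.1471.
u_2 = v_2 − 1.1471·q_1 = (3.7895, -3.2105, 1.7368).
‖u_2‖ = 5.2616, so q_2 = (0.7202, -0.6102, 0.3301).

q_2 = (0.7202, -0.6102, 0.3301)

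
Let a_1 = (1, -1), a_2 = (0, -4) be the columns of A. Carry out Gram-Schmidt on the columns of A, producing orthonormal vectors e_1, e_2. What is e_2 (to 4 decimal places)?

e_2 = (-0.7071, -0.7071)

e_1 = a_1/‖a_1‖ = (1, -1)/1.4142 = (0.7071, -0.7071).
r_{12} = e_1·a_2 = 2.8284.
u_2 = a_2 − 2.8284·e_1 = (-2.0000, -2.0000).
‖u_2‖ = 2.8284, so e_2 = (-0.7071, -0.7071).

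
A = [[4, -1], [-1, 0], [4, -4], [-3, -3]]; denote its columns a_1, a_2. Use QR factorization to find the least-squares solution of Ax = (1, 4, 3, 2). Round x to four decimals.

e_1 = a_1/‖a_1‖ = (4, -1, 4, -3)/6.4807 = (0.6172, -0.1543, 0.6172, -0.4629).
r_{12} = e_1·a_2 = -1.6973.
u_2 = a_2 + 1.6973·e_1 = (0.0476, -0.2619, -2.9524, -3.7857).
‖u_2‖ = 4.8082, so e_2 = (0.0099, -0.0545, -0.6140, -0.7873).
Qᵀb = (0.9258, -3.6247).
Back-substitute: x_2 = -3.6247/4.8082 = -0.7539.
x_1 = (0.9258 + 1.6973·(-0.7539))/6.4807 = -0.0546.

x = (-0.0546, -0.7539)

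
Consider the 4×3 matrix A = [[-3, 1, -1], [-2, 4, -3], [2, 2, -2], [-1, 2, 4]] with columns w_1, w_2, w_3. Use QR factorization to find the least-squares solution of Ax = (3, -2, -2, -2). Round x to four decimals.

e_1 = w_1/‖w_1‖ = (-3, -2, 2, -1)/4.2426 = (-0.7071, -0.4714, 0.4714, -0.2357).
r_{12} = e_1·w_2 = -2.1213.
u_2 = w_2 + 2.1213·e_1 = (-0.5000, 3.0000, 3.0000, 1.5000).
‖u_2‖ = 4.5277, so e_2 = (-0.1104, 0.6626, 0.6626, 0.3313).
r_{13} = e_1·w_3 = 0.2357; r_{23} = e_2·w_3 = -1.8773.
u_3 = w_3 − 0.2357·e_1 + 1.8773·e_2 = (-1.0407, -1.6450, -0.8672, 4.6775).
‖u_3‖ = 5.1400, so e_3 = (-0.2025, -0.3200, -0.1687, 0.9100).
Qᵀb = (-1.6499, -3.6442, -1.4499).
Back-substitute: x_3 = -1.4499/5.1400 = -0.2821.
x_2 = (-3.6442 + 1.8773·(-0.2821))/4.5277 = -0.9218.
x_1 = (-1.6499 + 2.1213·(-0.9218) − 0.2357·(-0.2821))/4.2426 = -0.8341.

x = (-0.8341, -0.9218, -0.2821)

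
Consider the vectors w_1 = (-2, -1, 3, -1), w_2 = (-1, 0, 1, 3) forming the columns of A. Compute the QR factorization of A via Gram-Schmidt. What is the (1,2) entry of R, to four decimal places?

w_1 = (-2, -1, 3, -1); ‖w_1‖ = 3.8730, so e_1 = (-0.5164, -0.2582, 0.7746, -0.2582).
r_{12} = e_1·w_2 = 0.5164.

r_{12} = 0.5164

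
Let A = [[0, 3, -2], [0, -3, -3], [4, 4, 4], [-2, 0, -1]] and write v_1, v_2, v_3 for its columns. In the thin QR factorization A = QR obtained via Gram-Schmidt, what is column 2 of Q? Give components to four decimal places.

v_1 = (0, 0, 4, -2); ‖v_1‖ = 4.4721, so e_1 = (0.0000, 0.0000, 0.8944, -0.4472).
e_1·v_2 = 0.0000·3 + 0.0000·(-3) + 0.8944·4 + (-0.4472)·0 = 3.5777.
u_2 = v_2 − 3.5777·e_1 = (3.0000, -3.0000, 0.8000, 1.6000).
‖u_2‖ = 4.6043, so e_2 = (0.6516, -0.6516, 0.1737, 0.3475).

e_2 = (0.6516, -0.6516, 0.1737, 0.3475)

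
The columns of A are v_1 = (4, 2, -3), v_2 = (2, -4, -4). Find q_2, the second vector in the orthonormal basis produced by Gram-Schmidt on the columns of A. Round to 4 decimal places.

q_1 = v_1/‖v_1‖ = (4, 2, -3)/5.3852 = (0.7428, 0.3714, -0.5571).
r_{12} = q_1·v_2 = 2.2283.
u_2 = v_2 − 2.2283·q_1 = (0.3448, -4.8276, -2.7586).
‖u_2‖ = 5.5709, so q_2 = (0.0619, -0.8666, -0.4952).

q_2 = (0.0619, -0.8666, -0.4952)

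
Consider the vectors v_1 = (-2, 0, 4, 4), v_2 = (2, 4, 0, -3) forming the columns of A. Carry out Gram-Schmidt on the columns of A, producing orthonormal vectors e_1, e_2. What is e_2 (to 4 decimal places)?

e_2 = (0.2375, 0.8550, 0.3800, -0.2612)

v_1 = (-2, 0, 4, 4); ‖v_1‖ = 6.0000, so e_1 = (-0.3333, 0.0000, 0.6667, 0.6667).
e_1·v_2 = (-0.3333)·2 + 0.0000·4 + 0.6667·0 + 0.6667·(-3) = -2.6667.
u_2 = v_2 + 2.6667·e_1 = (1.1111, 4.0000, 1.7778, -1.2222).
‖u_2‖ = 4.6786, so e_2 = (0.2375, 0.8550, 0.3800, -0.2612).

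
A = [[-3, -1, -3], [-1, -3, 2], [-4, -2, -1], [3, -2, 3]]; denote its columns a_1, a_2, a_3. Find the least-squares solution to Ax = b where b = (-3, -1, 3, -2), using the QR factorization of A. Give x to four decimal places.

e_1 = a_1/‖a_1‖ = (-3, -1, -4, 3)/5.9161 = (-0.5071, -0.1690, -0.6761, 0.5071).
r_{12} = e_1·a_2 = 1.3522.
u_2 = a_2 − 1.3522·e_1 = (-0.3143, -2.7714, -1.0857, -2.6857).
‖u_2‖ = 4.0214, so e_2 = (-0.0782, -0.6892, -0.2700, -0.6679).
r_{13} = e_1·a_3 = 3.3806; r_{23} = e_2·a_3 = -2.8775.
u_3 = a_3 − 3.3806·e_1 + 2.8775·e_2 = (-1.5106, 0.5883, 0.5088, -0.6360).
‖u_3‖ = 1.8143, so e_3 = (-0.8326, 0.3243, 0.2805, -0.3506).
Qᵀb = (-1.3522, 1.4494, 3.7162).
Back-substitute: x_3 = 3.7162/1.8143 = 2.0483.
x_2 = (1.4494 + 2.8775·2.0483)/4.0214 = 1.8261.
x_1 = (-1.3522 − 1.3522·1.8261 − 3.3806·2.0483)/5.9161 = -1.8164.

x = (-1.8164, 1.8261, 2.0483)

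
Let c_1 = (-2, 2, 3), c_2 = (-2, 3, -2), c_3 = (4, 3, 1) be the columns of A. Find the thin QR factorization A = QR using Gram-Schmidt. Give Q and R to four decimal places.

e_1 = c_1/‖c_1‖ = (-2, 2, 3)/4.1231 = (-0.4851, 0.4851, 0.7276).
r_{12} = e_1·c_2 = 0.9701.
u_2 = c_2 − 0.9701·e_1 = (-1.5294, 2.5294, -2.7059).
‖u_2‖ = 4.0073, so e_2 = (-0.3817, 0.6312, -0.6752).
r_{13} = e_1·c_3 = 0.2425; r_{23} = e_2·c_3 = -0.3083.
u_3 = c_3 − 0.2425·e_1 + 0.3083·e_2 = (4.0000, 3.0769, 0.6154).
‖u_3‖ = 5.0839, so e_3 = (0.7868, 0.6052, 0.1210).

Q = [[-0.4851, -0.3817, 0.7868], [0.4851, 0.6312, 0.6052], [0.7276, -0.6752, 0.1210]], R = [[4.1231, 0.9701, 0.2425], [0.0000, 4.0073, -0.3083], [0.0000, 0.0000, 5.0839]]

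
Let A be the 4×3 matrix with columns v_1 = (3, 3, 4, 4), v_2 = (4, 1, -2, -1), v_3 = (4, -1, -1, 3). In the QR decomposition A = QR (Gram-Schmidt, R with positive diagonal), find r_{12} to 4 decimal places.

v_1 = (3, 3, 4, 4); ‖v_1‖ = 7.0711, so e_1 = (0.4243, 0.4243, 0.5657, 0.5657).
r_{12} = e_1·v_2 = 0.4243.

r_{12} = 0.4243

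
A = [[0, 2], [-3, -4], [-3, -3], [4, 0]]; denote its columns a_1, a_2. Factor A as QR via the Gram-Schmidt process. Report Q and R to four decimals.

Q = [[0.0000, 0.4995], [-0.5145, -0.5363], [-0.5145, -0.2865], [0.6860, -0.6171]], R = [[5.8310, 3.6015], [0.0000, 4.0037]]

a_1 = (0, -3, -3, 4); ‖a_1‖ = 5.8310, so q_1 = (0.0000, -0.5145, -0.5145, 0.6860).
q_1·a_2 = 0.0000·2 + (-0.5145)·(-4) + (-0.5145)·(-3) + 0.6860·0 = 3.6015.
u_2 = a_2 − 3.6015·q_1 = (2.0000, -2.1471, -1.1471, -2.4706).
‖u_2‖ = 4.0037, so q_2 = (0.4995, -0.5363, -0.2865, -0.6171).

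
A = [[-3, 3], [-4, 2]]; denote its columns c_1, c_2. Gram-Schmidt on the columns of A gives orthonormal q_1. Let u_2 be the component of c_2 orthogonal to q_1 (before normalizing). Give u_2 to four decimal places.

q_1 = c_1/‖c_1‖ = (-3, -4)/5.0000 = (-0.6000, -0.8000).
r_{12} = q_1·c_2 = -3.4000.
u_2 = c_2 + 3.4000·q_1 = (0.9600, -0.7200).

u_2 = (0.9600, -0.7200)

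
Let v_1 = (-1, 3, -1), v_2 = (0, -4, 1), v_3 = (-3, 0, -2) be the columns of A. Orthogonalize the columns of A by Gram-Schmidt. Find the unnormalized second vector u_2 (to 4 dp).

u_2 = (-1.1818, -0.4545, -0.1818)

v_1 = (-1, 3, -1); ‖v_1‖ = 3.3166, so e_1 = (-0.3015, 0.9045, -0.3015).
e_1·v_2 = (-0.3015)·0 + 0.9045·(-4) + (-0.3015)·1 = -3.9196.
u_2 = v_2 + 3.9196·e_1 = (-1.1818, -0.4545, -0.1818).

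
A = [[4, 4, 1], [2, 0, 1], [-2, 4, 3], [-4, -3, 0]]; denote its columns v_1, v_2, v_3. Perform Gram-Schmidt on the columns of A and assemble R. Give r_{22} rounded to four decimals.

v_1 = (4, 2, -2, -4); ‖v_1‖ = 6.3246, so e_1 = (0.6325, 0.3162, -0.3162, -0.6325).
e_1·v_2 = 0.6325·4 + 0.3162·0 + (-0.3162)·4 + (-0.6325)·(-3) = 3.1623.
u_2 = v_2 − 3.1623·e_1 = (2.0000, -1.0000, 5.0000, -1.0000).
r_{22} = ‖u_2‖ = 5.5678.

r_{22} = 5.5678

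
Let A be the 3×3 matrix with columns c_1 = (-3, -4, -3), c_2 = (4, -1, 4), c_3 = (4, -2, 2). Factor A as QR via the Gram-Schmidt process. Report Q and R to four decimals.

Q = [[-0.5145, 0.4851, 0.7071], [-0.6860, -0.7276, 0.0000], [-0.5145, 0.4851, -0.7071]], R = [[5.8310, -3.4300, -1.7150], [0.0000, 4.6082, 4.3656], [0.0000, 0.0000, 1.4142]]

c_1 = (-3, -4, -3); ‖c_1‖ = 5.8310, so q_1 = (-0.5145, -0.6860, -0.5145).
q_1·c_2 = (-0.5145)·4 + (-0.6860)·(-1) + (-0.5145)·4 = -3.4300.
u_2 = c_2 + 3.4300·q_1 = (2.2353, -3.3529, 2.2353).
‖u_2‖ = 4.6082, so q_2 = (0.4851, -0.7276, 0.4851).
q_1·c_3 = (-0.5145)·4 + (-0.6860)·(-2) + (-0.5145)·2 = -1.7150; q_2·c_3 = 0.4851·4 + (-0.7276)·(-2) + 0.4851·2 = 4.3656.
u_3 = c_3 + 1.7150·q_1 − 4.3656·q_2 = (1.0000, 0.0000, -1.0000).
‖u_3‖ = 1.4142, so q_3 = (0.7071, 0.0000, -0.7071).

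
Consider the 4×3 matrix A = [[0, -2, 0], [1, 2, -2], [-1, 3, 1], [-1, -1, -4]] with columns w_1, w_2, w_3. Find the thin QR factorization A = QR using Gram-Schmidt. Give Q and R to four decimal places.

Q = [[0.0000, -0.4714, 0.0742], [0.5774, 0.4714, -0.5938], [-0.5774, 0.7071, 0.1856], [-0.5774, -0.2357, -0.7794]], R = [[1.7321, 0.0000, 0.5774], [0.0000, 4.2426, 0.7071], [0.0000, 0.0000, 4.4907]]

w_1 = (0, 1, -1, -1); ‖w_1‖ = 1.7321, so q_1 = (0.0000, 0.5774, -0.5774, -0.5774).
q_1·w_2 = 0.0000·(-2) + 0.5774·2 + (-0.5774)·3 + (-0.5774)·(-1) = 0.0000.
u_2 = w_2 + 0.0000·q_1 = (-2.0000, 2.0000, 3.0000, -1.0000).
‖u_2‖ = 4.2426, so q_2 = (-0.4714, 0.4714, 0.7071, -0.2357).
q_1·w_3 = 0.0000·0 + 0.5774·(-2) + (-0.5774)·1 + (-0.5774)·(-4) = 0.5774; q_2·w_3 = (-0.4714)·0 + 0.4714·(-2) + 0.7071·1 + (-0.2357)·(-4) = 0.7071.
u_3 = w_3 − 0.5774·q_1 − 0.7071·q_2 = (0.3333, -2.6667, 0.8333, -3.5000).
‖u_3‖ = 4.4907, so q_3 = (0.0742, -0.5938, 0.1856, -0.7794).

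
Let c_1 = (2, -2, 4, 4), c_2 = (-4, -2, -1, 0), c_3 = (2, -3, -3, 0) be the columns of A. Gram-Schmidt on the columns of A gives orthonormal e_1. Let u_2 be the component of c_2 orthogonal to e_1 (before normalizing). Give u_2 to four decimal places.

u_2 = (-3.6000, -2.4000, -0.2000, 0.8000)

e_1 = c_1/‖c_1‖ = (2, -2, 4, 4)/6.3246 = (0.3162, -0.3162, 0.6325, 0.6325).
r_{12} = e_1·c_2 = -1.2649.
u_2 = c_2 + 1.2649·e_1 = (-3.6000, -2.4000, -0.2000, 0.8000).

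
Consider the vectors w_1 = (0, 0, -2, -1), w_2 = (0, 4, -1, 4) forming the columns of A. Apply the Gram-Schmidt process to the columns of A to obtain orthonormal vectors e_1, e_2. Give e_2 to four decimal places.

w_1 = (0, 0, -2, -1); ‖w_1‖ = 2.2361, so e_1 = (0.0000, 0.0000, -0.8944, -0.4472).
e_1·w_2 = 0.0000·0 + 0.0000·4 + (-0.8944)·(-1) + (-0.4472)·4 = -0.8944.
u_2 = w_2 + 0.8944·e_1 = (0.0000, 4.0000, -1.8000, 3.6000).
‖u_2‖ = 5.6745, so e_2 = (0.0000, 0.7049, -0.3172, 0.6344).

e_2 = (0.0000, 0.7049, -0.3172, 0.6344)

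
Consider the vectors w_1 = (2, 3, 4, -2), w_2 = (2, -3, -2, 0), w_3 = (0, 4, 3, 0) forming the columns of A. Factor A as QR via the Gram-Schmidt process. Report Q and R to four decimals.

w_1 = (2, 3, 4, -2); ‖w_1‖ = 5.7446, so e_1 = (0.3482, 0.5222, 0.6963, -0.3482).
e_1·w_2 = 0.3482·2 + 0.5222·(-3) + 0.6963·(-2) + (-0.3482)·0 = -2.2630.
u_2 = w_2 + 2.2630·e_1 = (2.7879, -1.8182, -0.4242, -0.7879).
‖u_2‖ = 3.4466, so e_2 = (0.8089, -0.5275, -0.1231, -0.2286).
e_1·w_3 = 0.3482·0 + 0.5222·4 + 0.6963·3 + (-0.3482)·0 = 4.1779; e_2·w_3 = 0.8089·0 + (-0.5275)·4 + (-0.1231)·3 + (-0.2286)·0 = -2.4794.
u_3 = w_3 − 4.1779·e_1 + 2.4794·e_2 = (0.5510, 0.5102, -0.2143, 0.8878).
‖u_3‖ = 1.1824, so e_3 = (0.4660, 0.4315, -0.1812, 0.7508).

Q = [[0.3482, 0.8089, 0.4660], [0.5222, -0.5275, 0.4315], [0.6963, -0.1231, -0.1812], [-0.3482, -0.2286, 0.7508]], R = [[5.7446, -2.2630, 4.1779], [0.0000, 3.4466, -2.4794], [0.0000, 0.0000, 1.1824]]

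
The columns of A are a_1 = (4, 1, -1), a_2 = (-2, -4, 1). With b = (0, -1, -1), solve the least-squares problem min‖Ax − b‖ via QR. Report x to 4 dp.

a_1 = (4, 1, -1); ‖a_1‖ = 4.2426, so q_1 = (0.9428, 0.2357, -0.2357).
q_1·a_2 = 0.9428·(-2) + 0.2357·(-4) + (-0.2357)·1 = -3.0641.
u_2 = a_2 + 3.0641·q_1 = (0.8889, -3.2778, 0.2778).
‖u_2‖ = 3.4075, so q_2 = (0.2609, -0.9619, 0.0815).
Qᵀb = (0.0000, 0.8804).
Back-substitute: x_2 = 0.8804/3.4075 = 0.2584.
x_1 = (0.0000 + 3.0641·0.2584)/4.2426 = 0.1866.

x = (0.1866, 0.2584)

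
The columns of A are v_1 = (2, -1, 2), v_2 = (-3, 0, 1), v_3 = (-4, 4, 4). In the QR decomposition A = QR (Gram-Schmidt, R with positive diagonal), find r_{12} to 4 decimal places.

q_1 = v_1/‖v_1‖ = (2, -1, 2)/3.0000 = (0.6667, -0.3333, 0.6667).
r_{12} = q_1·v_2 = -1.3333.

r_{12} = -1.3333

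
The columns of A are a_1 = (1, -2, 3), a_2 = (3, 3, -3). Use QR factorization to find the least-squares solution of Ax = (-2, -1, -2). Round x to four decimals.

x = (-0.8462, -0.4872)

a_1 = (1, -2, 3); ‖a_1‖ = 3.7417, so q_1 = (0.2673, -0.5345, 0.8018).
q_1·a_2 = 0.2673·3 + (-0.5345)·3 + 0.8018·(-3) = -3.2071.
u_2 = a_2 + 3.2071·q_1 = (3.8571, 1.2857, -0.4286).
‖u_2‖ = 4.0883, so q_2 = (0.9435, 0.3145, -0.1048).
Qᵀb = (-1.6036, -1.9917).
Back-substitute: x_2 = -1.9917/4.0883 = -0.4872.
x_1 = (-1.6036 + 3.2071·(-0.4872))/3.7417 = -0.8462.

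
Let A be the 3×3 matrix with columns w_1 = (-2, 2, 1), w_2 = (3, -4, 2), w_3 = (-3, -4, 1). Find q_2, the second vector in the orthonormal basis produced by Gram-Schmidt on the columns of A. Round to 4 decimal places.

q_1 = w_1/‖w_1‖ = (-2, 2, 1)/3.0000 = (-0.6667, 0.6667, 0.3333).
r_{12} = q_1·w_2 = -4.0000.
u_2 = w_2 + 4.0000·q_1 = (0.3333, -1.3333, 3.3333).
‖u_2‖ = 3.6056, so q_2 = (0.0925, -0.3698, 0.9245).

q_2 = (0.0925, -0.3698, 0.9245)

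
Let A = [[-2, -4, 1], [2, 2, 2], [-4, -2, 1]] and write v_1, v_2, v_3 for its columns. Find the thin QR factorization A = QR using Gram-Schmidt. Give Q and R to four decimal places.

q_1 = v_1/‖v_1‖ = (-2, 2, -4)/4.8990 = (-0.4082, 0.4082, -0.8165).
r_{12} = q_1·v_2 = 4.0825.
u_2 = v_2 − 4.0825·q_1 = (-2.3333, 0.3333, 1.3333).
‖u_2‖ = 2.7080, so q_2 = (-0.8616, 0.1231, 0.4924).
r_{13} = q_1·v_3 = -0.4082; r_{23} = q_2·v_3 = -0.1231.
u_3 = v_3 + 0.4082·q_1 + 0.1231·q_2 = (0.7273, 2.1818, 0.7273).
‖u_3‖ = 2.4121, so q_3 = (0.3015, 0.9045, 0.3015).

Q = [[-0.4082, -0.8616, 0.3015], [0.4082, 0.1231, 0.9045], [-0.8165, 0.4924, 0.3015]], R = [[4.8990, 4.0825, -0.4082], [0.0000, 2.7080, -0.1231], [0.0000, 0.0000, 2.4121]]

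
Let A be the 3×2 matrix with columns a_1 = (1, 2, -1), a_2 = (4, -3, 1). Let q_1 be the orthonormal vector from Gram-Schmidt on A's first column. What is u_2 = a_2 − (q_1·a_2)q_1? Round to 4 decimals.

a_1 = (1, 2, -1); ‖a_1‖ = 2.4495, so q_1 = (0.4082, 0.8165, -0.4082).
q_1·a_2 = 0.4082·4 + 0.8165·(-3) + (-0.4082)·1 = -1.2247.
u_2 = a_2 + 1.2247·q_1 = (4.5000, -2.0000, 0.5000).

u_2 = (4.5000, -2.0000, 0.5000)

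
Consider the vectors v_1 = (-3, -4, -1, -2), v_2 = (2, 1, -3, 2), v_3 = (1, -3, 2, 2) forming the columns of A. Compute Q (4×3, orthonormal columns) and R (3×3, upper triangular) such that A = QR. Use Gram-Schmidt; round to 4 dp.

Q = [[-0.5477, 0.2408, 0.3406], [-0.7303, -0.1249, -0.6378], [-0.1826, -0.9009, 0.3932], [-0.3651, 0.3389, 0.5680]], R = [[5.4772, -2.0083, 0.5477], [0.0000, 3.7372, -0.5084], [0.0000, 0.0000, 4.1763]]

v_1 = (-3, -4, -1, -2); ‖v_1‖ = 5.4772, so q_1 = (-0.5477, -0.7303, -0.1826, -0.3651).
q_1·v_2 = (-0.5477)·2 + (-0.7303)·1 + (-0.1826)·(-3) + (-0.3651)·2 = -2.0083.
u_2 = v_2 + 2.0083·q_1 = (0.9000, -0.4667, -3.3667, 1.2667).
‖u_2‖ = 3.7372, so q_2 = (0.2408, -0.1249, -0.9009, 0.3389).
q_1·v_3 = (-0.5477)·1 + (-0.7303)·(-3) + (-0.1826)·2 + (-0.3651)·2 = 0.5477; q_2·v_3 = 0.2408·1 + (-0.1249)·(-3) + (-0.9009)·2 + 0.3389·2 = -0.5084.
u_3 = v_3 − 0.5477·q_1 + 0.5084·q_2 = (1.4224, -2.6635, 1.6420, 2.3723).
‖u_3‖ = 4.1763, so q_3 = (0.3406, -0.6378, 0.3932, 0.5680).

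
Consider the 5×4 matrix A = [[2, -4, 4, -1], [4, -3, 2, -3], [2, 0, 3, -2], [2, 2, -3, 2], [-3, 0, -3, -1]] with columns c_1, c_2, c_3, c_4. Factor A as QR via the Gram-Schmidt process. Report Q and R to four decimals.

e_1 = c_1/‖c_1‖ = (2, 4, 2, 2, -3)/6.0828 = (0.3288, 0.6576, 0.3288, 0.3288, -0.4932).
r_{12} = e_1·c_2 = -2.6304.
u_2 = c_2 + 2.6304·e_1 = (-3.1351, -1.2703, 0.8649, 2.8649, -1.2973).
‖u_2‖ = 4.6991, so e_2 = (-0.6672, -0.2703, 0.1841, 0.6097, -0.2761).
r_{13} = e_1·c_3 = 4.1100; r_{23} = e_2·c_3 = -3.6580.
u_3 = c_3 − 4.1100·e_1 + 3.6580·e_2 = (0.2081, -1.6916, 2.3219, -2.1212, -1.9829).
‖u_3‖ = 4.0899, so e_3 = (0.0509, -0.4136, 0.5677, -0.5186, -0.4848).
r_{14} = e_1·c_4 = -1.8084; r_{24} = e_2·c_4 = 2.6055; r_{34} = e_3·c_4 = -0.4980.
u_4 = c_4 + 1.8084·e_1 − 2.6055·e_2 + 0.4980·e_3 = (1.3583, -1.3125, -1.6022, 0.7478, -1.4140).
‖u_4‖ = 2.9484, so e_4 = (0.4607, -0.4451, -0.5434, 0.2536, -0.4796).

Q = [[0.3288, -0.6672, 0.0509, 0.4607], [0.6576, -0.2703, -0.4136, -0.4451], [0.3288, 0.1841, 0.5677, -0.5434], [0.3288, 0.6097, -0.5186, 0.2536], [-0.4932, -0.2761, -0.4848, -0.4796]], R = [[6.0828, -2.6304, 4.1100, -1.8084], [0.0000, 4.6991, -3.6580, 2.6055], [0.0000, 0.0000, 4.0899, -0.4980], [0.0000, 0.0000, 0.0000, 2.9484]]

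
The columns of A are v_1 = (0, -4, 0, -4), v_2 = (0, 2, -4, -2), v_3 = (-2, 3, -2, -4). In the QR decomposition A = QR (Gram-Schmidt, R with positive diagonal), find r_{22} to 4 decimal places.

r_{22} = 4.8990

v_1 = (0, -4, 0, -4); ‖v_1‖ = 5.6569, so q_1 = (0.0000, -0.7071, 0.0000, -0.7071).
q_1·v_2 = 0.0000·0 + (-0.7071)·2 + 0.0000·(-4) + (-0.7071)·(-2) = 0.0000.
u_2 = v_2 + 0.0000·q_1 = (0.0000, 2.0000, -4.0000, -2.0000).
r_{22} = ‖u_2‖ = 4.8990.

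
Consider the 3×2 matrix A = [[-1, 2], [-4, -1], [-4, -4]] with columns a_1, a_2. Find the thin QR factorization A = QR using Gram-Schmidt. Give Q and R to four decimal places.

a_1 = (-1, -4, -4); ‖a_1‖ = 5.7446, so q_1 = (-0.1741, -0.6963, -0.6963).
q_1·a_2 = (-0.1741)·2 + (-0.6963)·(-1) + (-0.6963)·(-4) = 3.1334.
u_2 = a_2 − 3.1334·q_1 = (2.5455, 1.1818, -1.8182).
‖u_2‖ = 3.3439, so q_2 = (0.7612, 0.3534, -0.5437).

Q = [[-0.1741, 0.7612], [-0.6963, 0.3534], [-0.6963, -0.5437]], R = [[5.7446, 3.1334], [0.0000, 3.3439]]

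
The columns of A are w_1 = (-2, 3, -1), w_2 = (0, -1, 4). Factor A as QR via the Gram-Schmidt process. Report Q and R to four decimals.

Q = [[-0.5345, -0.2722], [0.8018, 0.1361], [-0.2673, 0.9526]], R = [[3.7417, -1.8708], [0.0000, 3.6742]]

w_1 = (-2, 3, -1); ‖w_1‖ = 3.7417, so q_1 = (-0.5345, 0.8018, -0.2673).
q_1·w_2 = (-0.5345)·0 + 0.8018·(-1) + (-0.2673)·4 = -1.8708.
u_2 = w_2 + 1.8708·q_1 = (-1.0000, 0.5000, 3.5000).
‖u_2‖ = 3.6742, so q_2 = (-0.2722, 0.1361, 0.9526).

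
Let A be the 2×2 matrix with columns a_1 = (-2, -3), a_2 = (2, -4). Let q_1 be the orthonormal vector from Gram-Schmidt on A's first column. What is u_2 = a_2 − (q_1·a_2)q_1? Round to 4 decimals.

q_1 = a_1/‖a_1‖ = (-2, -3)/3.6056 = (-0.5547, -0.8321).
r_{12} = q_1·a_2 = 2.2188.
u_2 = a_2 − 2.2188·q_1 = (3.2308, -2.1538).

u_2 = (3.2308, -2.1538)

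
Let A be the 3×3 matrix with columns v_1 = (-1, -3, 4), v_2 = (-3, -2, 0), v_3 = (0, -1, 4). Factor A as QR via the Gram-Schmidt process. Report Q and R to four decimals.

q_1 = v_1/‖v_1‖ = (-1, -3, 4)/5.0990 = (-0.1961, -0.5883, 0.7845).
r_{12} = q_1·v_2 = 1.7650.
u_2 = v_2 − 1.7650·q_1 = (-2.6538, -0.9615, -1.3846).
‖u_2‖ = 3.1440, so q_2 = (-0.8441, -0.3058, -0.4404).
r_{13} = q_1·v_3 = 3.7262; r_{23} = q_2·v_3 = -1.4558.
u_3 = v_3 − 3.7262·q_1 + 1.4558·q_2 = (-0.4981, 0.7471, 0.4358).
‖u_3‖ = 0.9981, so q_3 = (-0.4990, 0.7485, 0.4366).

Q = [[-0.1961, -0.8441, -0.4990], [-0.5883, -0.3058, 0.7485], [0.7845, -0.4404, 0.4366]], R = [[5.0990, 1.7650, 3.7262], [0.0000, 3.1440, -1.4558], [0.0000, 0.0000, 0.9981]]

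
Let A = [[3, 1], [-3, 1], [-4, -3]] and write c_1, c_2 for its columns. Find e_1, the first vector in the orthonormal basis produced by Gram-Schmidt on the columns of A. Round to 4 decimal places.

e_1 = (0.5145, -0.5145, -0.6860)

c_1 = (3, -3, -4); ‖c_1‖ = 5.8310, so e_1 = (0.5145, -0.5145, -0.6860).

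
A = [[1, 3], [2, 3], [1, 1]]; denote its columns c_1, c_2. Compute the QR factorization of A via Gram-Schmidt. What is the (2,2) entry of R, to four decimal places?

e_1 = c_1/‖c_1‖ = (1, 2, 1)/2.4495 = (0.4082, 0.8165, 0.4082).
r_{12} = e_1·c_2 = 4.0825.
u_2 = c_2 − 4.0825·e_1 = (1.3333, -0.3333, -0.6667).
r_{22} = ‖u_2‖ = 1.5275.

r_{22} = 1.5275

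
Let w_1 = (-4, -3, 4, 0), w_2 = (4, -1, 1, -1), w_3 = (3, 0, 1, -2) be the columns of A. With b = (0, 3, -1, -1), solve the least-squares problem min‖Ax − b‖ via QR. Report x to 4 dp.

q_1 = w_1/‖w_1‖ = (-4, -3, 4, 0)/6.4031 = (-0.6247, -0.4685, 0.6247, 0.0000).
r_{12} = q_1·w_2 = -1.4056.
u_2 = w_2 + 1.4056·q_1 = (3.1220, -1.6585, 1.8780, -1.0000).
‖u_2‖ = 4.1261, so q_2 = (0.7566, -0.4020, 0.4552, -0.2424).
r_{13} = q_1·w_3 = -1.2494; r_{23} = q_2·w_3 = 3.2098.
u_3 = w_3 + 1.2494·q_1 − 3.2098·q_2 = (-0.2092, 0.7049, 0.3195, -1.2221).
‖u_3‖ = 1.4615, so q_3 = (-0.1431, 0.4823, 0.2186, -0.8361).
Qᵀb = (-2.0303, -1.4187, 2.0644).
Back-substitute: x_3 = 2.0644/1.4615 = 1.4125.
x_2 = (-1.4187 − 3.2098·1.4125)/4.1261 = -1.4427.
x_1 = (-2.0303 + 1.4056·(-1.4427) + 1.2494·1.4125)/6.4031 = -0.3581.

x = (-0.3581, -1.4427, 1.4125)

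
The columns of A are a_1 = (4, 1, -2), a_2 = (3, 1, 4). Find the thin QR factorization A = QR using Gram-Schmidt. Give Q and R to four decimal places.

a_1 = (4, 1, -2); ‖a_1‖ = 4.5826, so e_1 = (0.8729, 0.2182, -0.4364).
e_1·a_2 = 0.8729·3 + 0.2182·1 + (-0.4364)·4 = 1.0911.
u_2 = a_2 − 1.0911·e_1 = (2.0476, 0.7619, 4.4762).
‖u_2‖ = 4.9809, so e_2 = (0.4111, 0.1530, 0.8987).

Q = [[0.8729, 0.4111], [0.2182, 0.1530], [-0.4364, 0.8987]], R = [[4.5826, 1.0911], [0.0000, 4.9809]]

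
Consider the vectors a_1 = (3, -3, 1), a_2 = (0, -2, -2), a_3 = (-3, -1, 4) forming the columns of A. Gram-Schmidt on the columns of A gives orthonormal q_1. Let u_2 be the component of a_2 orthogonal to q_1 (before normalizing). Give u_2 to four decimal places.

u_2 = (-0.6316, -1.3684, -2.2105)

a_1 = (3, -3, 1); ‖a_1‖ = 4.3589, so q_1 = (0.6882, -0.6882, 0.2294).
q_1·a_2 = 0.6882·0 + (-0.6882)·(-2) + 0.2294·(-2) = 0.9177.
u_2 = a_2 − 0.9177·q_1 = (-0.6316, -1.3684, -2.2105).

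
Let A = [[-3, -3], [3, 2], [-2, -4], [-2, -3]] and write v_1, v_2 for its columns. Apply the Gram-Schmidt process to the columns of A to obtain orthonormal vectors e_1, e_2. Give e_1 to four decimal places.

e_1 = (-0.5883, 0.5883, -0.3922, -0.3922)

v_1 = (-3, 3, -2, -2); ‖v_1‖ = 5.0990, so e_1 = (-0.5883, 0.5883, -0.3922, -0.3922).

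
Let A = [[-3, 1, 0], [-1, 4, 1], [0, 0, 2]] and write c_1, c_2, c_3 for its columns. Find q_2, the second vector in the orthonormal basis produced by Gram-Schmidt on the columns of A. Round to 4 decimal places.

q_2 = (-0.3162, 0.9487, 0.0000)

c_1 = (-3, -1, 0); ‖c_1‖ = 3.1623, so q_1 = (-0.9487, -0.3162, 0.0000).
q_1·c_2 = (-0.9487)·1 + (-0.3162)·4 + 0.0000·0 = -2.2136.
u_2 = c_2 + 2.2136·q_1 = (-1.1000, 3.3000, 0.0000).
‖u_2‖ = 3.4785, so q_2 = (-0.3162, 0.9487, 0.0000).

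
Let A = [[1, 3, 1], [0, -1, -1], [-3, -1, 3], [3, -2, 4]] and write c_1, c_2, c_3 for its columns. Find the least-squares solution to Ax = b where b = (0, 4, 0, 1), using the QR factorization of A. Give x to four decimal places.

x = (0.1895, -0.4700, -0.1499)

c_1 = (1, 0, -3, 3); ‖c_1‖ = 4.3589, so e_1 = (0.2294, 0.0000, -0.6882, 0.6882).
e_1·c_2 = 0.2294·3 + 0.0000·(-1) + (-0.6882)·(-1) + 0.6882·(-2) = 0.0000.
u_2 = c_2 + 0.0000·e_1 = (3.0000, -1.0000, -1.0000, -2.0000).
‖u_2‖ = 3.8730, so e_2 = (0.7746, -0.2582, -0.2582, -0.5164).
e_1·c_3 = 0.2294·1 + 0.0000·(-1) + (-0.6882)·3 + 0.6882·4 = 0.9177; e_2·c_3 = 0.7746·1 + (-0.2582)·(-1) + (-0.2582)·3 + (-0.5164)·4 = -1.8074.
u_3 = c_3 − 0.9177·e_1 + 1.8074·e_2 = (2.1895, -1.4667, 3.1649, 2.4351).
‖u_3‖ = 4.7845, so e_3 = (0.4576, -0.3065, 0.6615, 0.5090).
Qᵀb = (0.6882, -1.5492, -0.7172).
Back-substitute: x_3 = -0.7172/4.7845 = -0.1499.
x_2 = (-1.5492 + 1.8074·(-0.1499))/3.8730 = -0.4700.
x_1 = (0.6882 + 0.0000·(-0.4700) − 0.9177·(-0.1499))/4.3589 = 0.1895.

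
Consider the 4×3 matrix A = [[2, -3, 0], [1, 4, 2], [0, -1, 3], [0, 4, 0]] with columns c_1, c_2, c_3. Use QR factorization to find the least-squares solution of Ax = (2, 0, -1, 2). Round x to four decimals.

q_1 = c_1/‖c_1‖ = (2, 1, 0, 0)/2.2361 = (0.8944, 0.4472, 0.0000, 0.0000).
r_{12} = q_1·c_2 = -0.8944.
u_2 = c_2 + 0.8944·q_1 = (-2.2000, 4.4000, -1.0000, 4.0000).
‖u_2‖ = 6.4187, so q_2 = (-0.3427, 0.6855, -0.1558, 0.6232).
r_{13} = q_1·c_3 = 0.8944; r_{23} = q_2·c_3 = 0.9036.
u_3 = c_3 − 0.8944·q_1 − 0.9036·q_2 = (-0.4903, 0.9806, 3.1408, -0.5631).
‖u_3‖ = 3.3739, so q_3 = (-0.1453, 0.2906, 0.9309, -0.1669).
Qᵀb = (1.7889, 0.7167, -1.5553).
Back-substitute: x_3 = -1.5553/3.3739 = -0.4610.
x_2 = (0.7167 − 0.9036·(-0.4610))/6.4187 = 0.1765.
x_1 = (1.7889 + 0.8944·0.1765 − 0.8944·(-0.4610))/2.2361 = 1.0550.

x = (1.0550, 0.1765, -0.4610)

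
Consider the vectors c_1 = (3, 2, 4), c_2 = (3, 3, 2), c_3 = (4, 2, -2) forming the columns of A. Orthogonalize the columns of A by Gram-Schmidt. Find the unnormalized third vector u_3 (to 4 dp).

c_1 = (3, 2, 4); ‖c_1‖ = 5.3852, so e_1 = (0.5571, 0.3714, 0.7428).
e_1·c_2 = 0.5571·3 + 0.3714·3 + 0.7428·2 = 4.2710.
u_2 = c_2 − 4.2710·e_1 = (0.6207, 1.4138, -1.1724).
‖u_2‖ = 1.9387, so e_2 = (0.3202, 0.7292, -0.6047).
e_1·c_3 = 0.5571·4 + 0.3714·2 + 0.7428·(-2) = 1.4856; e_2·c_3 = 0.3202·4 + 0.7292·2 + (-0.6047)·(-2) = 3.9486.
u_3 = c_3 − 1.4856·e_1 − 3.9486·e_2 = (1.9083, -1.4312, -0.7156).

u_3 = (1.9083, -1.4312, -0.7156)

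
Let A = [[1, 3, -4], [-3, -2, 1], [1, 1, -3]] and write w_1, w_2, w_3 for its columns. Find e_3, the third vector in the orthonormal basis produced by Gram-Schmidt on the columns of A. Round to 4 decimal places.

e_3 = (0.1361, -0.2722, -0.9526)

e_1 = w_1/‖w_1‖ = (1, -3, 1)/3.3166 = (0.3015, -0.9045, 0.3015).
r_{12} = e_1·w_2 = 3.0151.
u_2 = w_2 − 3.0151·e_1 = (2.0909, 0.7273, 0.0909).
‖u_2‖ = 2.2156, so e_2 = (0.9437, 0.3282, 0.0410).
r_{13} = e_1·w_3 = -3.0151; r_{23} = e_2·w_3 = -3.5697.
u_3 = w_3 + 3.0151·e_1 + 3.5697·e_2 = (0.2778, -0.5556, -1.9444).
‖u_3‖ = 2.0412, so e_3 = (0.1361, -0.2722, -0.9526).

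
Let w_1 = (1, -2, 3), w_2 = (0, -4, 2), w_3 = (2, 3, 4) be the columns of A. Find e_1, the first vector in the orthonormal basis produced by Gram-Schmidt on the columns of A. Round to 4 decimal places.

e_1 = (0.2673, -0.5345, 0.8018)

e_1 = w_1/‖w_1‖ = (1, -2, 3)/3.7417 = (0.2673, -0.5345, 0.8018).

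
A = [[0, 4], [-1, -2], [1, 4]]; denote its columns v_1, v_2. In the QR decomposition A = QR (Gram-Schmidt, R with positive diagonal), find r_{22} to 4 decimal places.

r_{22} = 4.2426

v_1 = (0, -1, 1); ‖v_1‖ = 1.4142, so q_1 = (0.0000, -0.7071, 0.7071).
q_1·v_2 = 0.0000·4 + (-0.7071)·(-2) + 0.7071·4 = 4.2426.
u_2 = v_2 − 4.2426·q_1 = (4.0000, 1.0000, 1.0000).
r_{22} = ‖u_2‖ = 4.2426.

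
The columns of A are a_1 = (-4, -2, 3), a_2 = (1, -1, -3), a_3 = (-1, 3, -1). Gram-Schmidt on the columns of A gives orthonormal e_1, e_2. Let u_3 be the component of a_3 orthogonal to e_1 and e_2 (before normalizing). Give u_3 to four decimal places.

e_1 = a_1/‖a_1‖ = (-4, -2, 3)/5.3852 = (-0.7428, -0.3714, 0.5571).
r_{12} = e_1·a_2 = -2.0426.
u_2 = a_2 + 2.0426·e_1 = (-0.5172, -1.7586, -1.8621).
‖u_2‖ = 2.6130, so e_2 = (-0.1980, -0.6730, -0.7126).
r_{13} = e_1·a_3 = -0.9285; r_{23} = e_2·a_3 = -1.1085.
u_3 = a_3 + 0.9285·e_1 + 1.1085·e_2 = (-1.9091, 1.9091, -1.2727).

u_3 = (-1.9091, 1.9091, -1.2727)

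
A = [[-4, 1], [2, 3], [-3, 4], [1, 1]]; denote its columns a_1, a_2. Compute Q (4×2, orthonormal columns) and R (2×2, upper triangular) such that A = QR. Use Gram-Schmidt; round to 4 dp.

q_1 = a_1/‖a_1‖ = (-4, 2, -3, 1)/5.4772 = (-0.7303, 0.3651, -0.5477, 0.1826).
r_{12} = q_1·a_2 = -1.6432.
u_2 = a_2 + 1.6432·q_1 = (-0.2000, 3.6000, 3.1000, 1.3000).
‖u_2‖ = 4.9295, so q_2 = (-0.0406, 0.7303, 0.6289, 0.2637).

Q = [[-0.7303, -0.0406], [0.3651, 0.7303], [-0.5477, 0.6289], [0.1826, 0.2637]], R = [[5.4772, -1.6432], [0.0000, 4.9295]]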